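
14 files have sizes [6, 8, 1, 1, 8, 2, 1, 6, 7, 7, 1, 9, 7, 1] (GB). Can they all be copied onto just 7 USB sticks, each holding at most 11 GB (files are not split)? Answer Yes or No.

Total = 65 GB; ⌈65/11⌉ = 6.
8 files each exceed half the capacity and cannot share a USB stick, forcing at least 8 USB sticks.
At least 8 USB sticks are required, but only 7 are allowed.

No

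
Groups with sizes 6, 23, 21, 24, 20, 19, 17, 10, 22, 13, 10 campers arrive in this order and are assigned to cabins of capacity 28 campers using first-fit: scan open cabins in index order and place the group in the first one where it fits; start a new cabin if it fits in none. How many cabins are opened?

8

  6 → cabin 1 (new)  [load 6/28]
  23 → cabin 2 (new)  [load 23/28]
  21 → cabin 1  [load 27/28]
  24 → cabin 3 (new)  [load 24/28]
  20 → cabin 4 (new)  [load 20/28]
  19 → cabin 5 (new)  [load 19/28]
  17 → cabin 6 (new)  [load 17/28]
  10 → cabin 6  [load 27/28]
  22 → cabin 7 (new)  [load 22/28]
  13 → cabin 8 (new)  [load 13/28]
  10 → cabin 8  [load 23/28]
8 cabins opened.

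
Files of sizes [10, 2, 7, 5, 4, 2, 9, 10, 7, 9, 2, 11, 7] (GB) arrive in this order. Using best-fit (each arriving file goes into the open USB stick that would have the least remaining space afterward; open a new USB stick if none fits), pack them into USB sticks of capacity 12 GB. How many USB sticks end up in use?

  10 → USB stick 1 (new)  [load 10/12]
  2 → USB stick 1  [load 12/12]
  7 → USB stick 2 (new)  [load 7/12]
  5 → USB stick 2  [load 12/12]
  4 → USB stick 3 (new)  [load 4/12]
  2 → USB stick 3  [load 6/12]
  9 → USB stick 4 (new)  [load 9/12]
  10 → USB stick 5 (new)  [load 10/12]
  7 → USB stick 6 (new)  [load 7/12]
  9 → USB stick 7 (new)  [load 9/12]
  2 → USB stick 5  [load 12/12]
  11 → USB stick 8 (new)  [load 11/12]
  7 → USB stick 9 (new)  [load 7/12]
9 USB sticks opened.

9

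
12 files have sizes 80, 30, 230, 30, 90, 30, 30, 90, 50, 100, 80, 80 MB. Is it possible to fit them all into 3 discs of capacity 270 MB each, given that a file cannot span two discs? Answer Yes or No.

Total = 920 MB; ⌈920/270⌉ = 4.
At least 4 discs are required, but only 3 are allowed.

No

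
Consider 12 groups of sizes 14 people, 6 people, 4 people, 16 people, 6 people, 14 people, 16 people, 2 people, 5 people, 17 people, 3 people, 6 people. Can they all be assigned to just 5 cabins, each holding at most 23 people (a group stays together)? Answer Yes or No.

A valid assignment using 5 cabins:
  cabin 1: 17 + 6 = 23
  cabin 2: 16 + 6 = 22
  cabin 3: 16 + 6 = 22
  cabin 4: 14 + 5 + 4 = 23
  cabin 5: 14 + 3 + 2 = 19
Every load is within 23 people, so 5 cabins suffice.

Yes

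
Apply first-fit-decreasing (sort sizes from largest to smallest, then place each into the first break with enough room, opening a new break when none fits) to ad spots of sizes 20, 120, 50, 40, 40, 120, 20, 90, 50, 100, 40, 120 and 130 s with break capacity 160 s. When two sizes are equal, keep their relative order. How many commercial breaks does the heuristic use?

Sorted descending: 130, 120, 120, 120, 100, 90, 50, 50, 40, 40, 40, 20, 20.
  130 → break 1 (new)  [load 130/160]
  120 → break 2 (new)  [load 120/160]
  120 → break 3 (new)  [load 120/160]
  120 → break 4 (new)  [load 120/160]
  100 → break 5 (new)  [load 100/160]
  90 → break 6 (new)  [load 90/160]
  50 → break 5  [load 150/160]
  50 → break 6  [load 140/160]
  40 → break 2  [load 160/160]
  40 → break 3  [load 160/160]
  40 → break 4  [load 160/160]
  20 → break 1  [load 150/160]
  20 → break 6  [load 160/160]
6 commercial breaks opened.

6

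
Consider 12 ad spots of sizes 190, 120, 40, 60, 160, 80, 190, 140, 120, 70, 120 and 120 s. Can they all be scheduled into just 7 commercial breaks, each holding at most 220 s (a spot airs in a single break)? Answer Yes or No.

No

Total = 1410 s; ⌈1410/220⌉ = 7.
8 ad spots each exceed half the capacity and cannot share a break, forcing at least 8 commercial breaks.
At least 8 commercial breaks are required, but only 7 are allowed.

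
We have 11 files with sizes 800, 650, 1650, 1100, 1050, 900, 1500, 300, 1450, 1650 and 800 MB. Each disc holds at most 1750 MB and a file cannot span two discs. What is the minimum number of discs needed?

Total = 1650 + 1650 + 1500 + 1450 + 1100 + 1050 + 900 + 800 + 800 + 650 + 300 = 11850 MB.
Lower bound: ⌈11850/1750⌉ = 7 discs.
A packing using 8 discs:
  disc 1: 1650 = 1650
  disc 2: 1650 = 1650
  disc 3: 1500 = 1500
  disc 4: 1450 + 300 = 1750
  disc 5: 1100 + 650 = 1750
  disc 6: 1050 = 1050
  disc 7: 900 + 800 = 1700
  disc 8: 800 = 800
No arrangement into 7 discs stays within capacity, so 8 is optimal.

8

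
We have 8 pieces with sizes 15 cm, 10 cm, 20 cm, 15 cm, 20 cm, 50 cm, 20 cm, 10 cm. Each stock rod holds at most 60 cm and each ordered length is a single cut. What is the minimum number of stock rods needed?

3

Total = 50 + 20 + 20 + 20 + 15 + 15 + 10 + 10 = 160 cm.
Lower bound: ⌈160/60⌉ = 3 stock rods.
A packing using 3 stock rods:
  stock rod 1: 50 + 10 = 60
  stock rod 2: 20 + 20 + 20 = 60
  stock rod 3: 15 + 15 + 10 = 40
This matches the lower bound, so 3 is optimal.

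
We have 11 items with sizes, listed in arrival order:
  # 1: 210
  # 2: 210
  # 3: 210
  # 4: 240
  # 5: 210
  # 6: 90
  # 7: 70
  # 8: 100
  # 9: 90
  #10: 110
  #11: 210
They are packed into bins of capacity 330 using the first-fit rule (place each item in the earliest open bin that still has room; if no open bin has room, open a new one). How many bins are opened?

6

  210 → bin 1 (new)  [load 210/330]
  210 → bin 2 (new)  [load 210/330]
  210 → bin 3 (new)  [load 210/330]
  240 → bin 4 (new)  [load 240/330]
  210 → bin 5 (new)  [load 210/330]
  90 → bin 1  [load 300/330]
  70 → bin 2  [load 280/330]
  100 → bin 3  [load 310/330]
  90 → bin 4  [load 330/330]
  110 → bin 5  [load 320/330]
  210 → bin 6 (new)  [load 210/330]
6 bins opened.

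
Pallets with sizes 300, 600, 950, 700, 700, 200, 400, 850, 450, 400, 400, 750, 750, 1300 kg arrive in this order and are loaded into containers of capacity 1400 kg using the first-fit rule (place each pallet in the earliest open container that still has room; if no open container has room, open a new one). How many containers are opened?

8

  300 → container 1 (new)  [load 300/1400]
  600 → container 1  [load 900/1400]
  950 → container 2 (new)  [load 950/1400]
  700 → container 3 (new)  [load 700/1400]
  700 → container 3  [load 1400/1400]
  200 → container 1  [load 1100/1400]
  400 → container 2  [load 1350/1400]
  850 → container 4 (new)  [load 850/1400]
  450 → container 4  [load 1300/1400]
  400 → container 5 (new)  [load 400/1400]
  400 → container 5  [load 800/1400]
  750 → container 6 (new)  [load 750/1400]
  750 → container 7 (new)  [load 750/1400]
  1300 → container 8 (new)  [load 1300/1400]
8 containers opened.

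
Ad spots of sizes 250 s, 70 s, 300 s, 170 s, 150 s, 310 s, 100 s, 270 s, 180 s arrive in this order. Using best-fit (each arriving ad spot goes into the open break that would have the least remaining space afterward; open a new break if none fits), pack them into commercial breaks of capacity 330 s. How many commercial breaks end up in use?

  250 → break 1 (new)  [load 250/330]
  70 → break 1  [load 320/330]
  300 → break 2 (new)  [load 300/330]
  170 → break 3 (new)  [load 170/330]
  150 → break 3  [load 320/330]
  310 → break 4 (new)  [load 310/330]
  100 → break 5 (new)  [load 100/330]
  270 → break 6 (new)  [load 270/330]
  180 → break 5  [load 280/330]
6 commercial breaks opened.

6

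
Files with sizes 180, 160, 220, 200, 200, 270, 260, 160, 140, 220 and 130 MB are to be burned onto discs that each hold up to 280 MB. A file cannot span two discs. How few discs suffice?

Total = 270 + 260 + 220 + 220 + 200 + 200 + 180 + 160 + 160 + 140 + 130 = 2140 MB.
Lower bound: ⌈2140/280⌉ = 8 discs.
Also, 9 files each exceed 140 MB, and no two of those can share a disc, so at least 9 discs are needed.
A packing using 10 discs:
  disc 1: 270 = 270
  disc 2: 260 = 260
  disc 3: 220 = 220
  disc 4: 220 = 220
  disc 5: 200 = 200
  disc 6: 200 = 200
  disc 7: 180 = 180
  disc 8: 160 = 160
  disc 9: 160 = 160
  disc 10: 140 + 130 = 270
No arrangement into 9 discs stays within capacity, so 10 is optimal.

10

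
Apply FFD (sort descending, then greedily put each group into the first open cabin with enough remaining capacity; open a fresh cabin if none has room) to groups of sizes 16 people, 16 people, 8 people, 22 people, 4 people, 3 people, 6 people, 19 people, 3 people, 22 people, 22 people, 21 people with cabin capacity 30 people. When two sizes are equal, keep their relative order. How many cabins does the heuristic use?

Sorted descending: 22, 22, 22, 21, 19, 16, 16, 8, 6, 4, 3, 3.
  22 → cabin 1 (new)  [load 22/30]
  22 → cabin 2 (new)  [load 22/30]
  22 → cabin 3 (new)  [load 22/30]
  21 → cabin 4 (new)  [load 21/30]
  19 → cabin 5 (new)  [load 19/30]
  16 → cabin 6 (new)  [load 16/30]
  16 → cabin 7 (new)  [load 16/30]
  8 → cabin 1  [load 30/30]
  6 → cabin 2  [load 28/30]
  4 → cabin 3  [load 26/30]
  3 → cabin 3  [load 29/30]
  3 → cabin 4  [load 24/30]
7 cabins opened.

7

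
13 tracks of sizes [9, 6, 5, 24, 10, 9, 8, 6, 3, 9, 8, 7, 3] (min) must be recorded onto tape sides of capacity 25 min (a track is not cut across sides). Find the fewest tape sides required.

Total = 24 + 10 + 9 + 9 + 9 + 8 + 8 + 7 + 6 + 6 + 5 + 3 + 3 = 107 min.
Lower bound: ⌈107/25⌉ = 5 tape sides.
A packing using 5 tape sides:
  side 1: 24 = 24
  side 2: 10 + 9 + 6 = 25
  side 3: 9 + 9 + 7 = 25
  side 4: 8 + 8 + 6 + 3 = 25
  side 5: 5 + 3 = 8
This matches the lower bound, so 5 is optimal.

5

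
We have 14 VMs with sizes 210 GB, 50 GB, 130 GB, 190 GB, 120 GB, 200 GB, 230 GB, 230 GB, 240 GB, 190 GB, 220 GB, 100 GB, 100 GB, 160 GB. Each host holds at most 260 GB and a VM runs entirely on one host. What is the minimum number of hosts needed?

11

Total = 240 + 230 + 230 + 220 + 210 + 200 + 190 + 190 + 160 + 130 + 120 + 100 + 100 + 50 = 2370 GB.
Lower bound: ⌈2370/260⌉ = 10 hosts.
A packing using 11 hosts:
  host 1: 240 = 240
  host 2: 230 = 230
  host 3: 230 = 230
  host 4: 220 = 220
  host 5: 210 + 50 = 260
  host 6: 200 = 200
  host 7: 190 = 190
  host 8: 190 = 190
  host 9: 160 + 100 = 260
  host 10: 130 + 120 = 250
  host 11: 100 = 100
No arrangement into 10 hosts stays within capacity, so 11 is optimal.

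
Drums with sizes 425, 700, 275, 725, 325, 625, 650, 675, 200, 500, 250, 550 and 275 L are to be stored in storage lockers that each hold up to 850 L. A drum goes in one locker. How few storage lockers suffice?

9

Total = 725 + 700 + 675 + 650 + 625 + 550 + 500 + 425 + 325 + 275 + 275 + 250 + 200 = 6175 L.
Lower bound: ⌈6175/850⌉ = 8 storage lockers.
A packing using 9 storage lockers:
  locker 1: 725 = 725
  locker 2: 700 = 700
  locker 3: 675 = 675
  locker 4: 650 + 200 = 850
  locker 5: 625 = 625
  locker 6: 550 + 275 = 825
  locker 7: 500 + 325 = 825
  locker 8: 425 + 275 = 700
  locker 9: 250 = 250
No arrangement into 8 storage lockers stays within capacity, so 9 is optimal.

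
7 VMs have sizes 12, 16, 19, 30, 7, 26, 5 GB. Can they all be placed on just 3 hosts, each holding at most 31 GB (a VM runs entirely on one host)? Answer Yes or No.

Total = 115 GB; ⌈115/31⌉ = 4.
At least 4 hosts are required, but only 3 are allowed.

No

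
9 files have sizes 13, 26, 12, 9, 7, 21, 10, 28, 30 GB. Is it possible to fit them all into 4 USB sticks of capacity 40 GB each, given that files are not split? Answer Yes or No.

A valid assignment using 4 USB sticks:
  USB stick 1: 30 + 10 = 40
  USB stick 2: 28 + 12 = 40
  USB stick 3: 26 + 13 = 39
  USB stick 4: 21 + 9 + 7 = 37
Every load is within 40 GB, so 4 USB sticks suffice.

Yes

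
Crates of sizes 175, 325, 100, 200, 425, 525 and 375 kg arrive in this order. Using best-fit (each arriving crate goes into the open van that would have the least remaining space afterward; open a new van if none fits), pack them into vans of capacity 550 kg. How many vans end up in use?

  175 → van 1 (new)  [load 175/550]
  325 → van 1  [load 500/550]
  100 → van 2 (new)  [load 100/550]
  200 → van 2  [load 300/550]
  425 → van 3 (new)  [load 425/550]
  525 → van 4 (new)  [load 525/550]
  375 → van 5 (new)  [load 375/550]
5 vans opened.

5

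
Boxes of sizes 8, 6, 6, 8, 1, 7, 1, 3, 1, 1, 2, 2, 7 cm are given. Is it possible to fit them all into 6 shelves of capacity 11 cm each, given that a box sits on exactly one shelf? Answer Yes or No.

Yes

A valid assignment using 6 shelves:
  shelf 1: 8 + 3 = 11
  shelf 2: 8 + 2 + 1 = 11
  shelf 3: 7 + 2 + 1 + 1 = 11
  shelf 4: 7 + 1 = 8
  shelf 5: 6 = 6
  shelf 6: 6 = 6
Every load is within 11 cm, so 6 shelves suffice.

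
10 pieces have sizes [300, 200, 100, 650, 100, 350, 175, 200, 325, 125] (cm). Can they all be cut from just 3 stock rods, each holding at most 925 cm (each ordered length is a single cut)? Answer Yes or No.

Yes

A valid assignment using 3 stock rods:
  stock rod 1: 650 + 200 = 850
  stock rod 2: 350 + 325 + 200 = 875
  stock rod 3: 300 + 175 + 125 + 100 + 100 = 800
Every load is within 925 cm, so 3 stock rods suffice.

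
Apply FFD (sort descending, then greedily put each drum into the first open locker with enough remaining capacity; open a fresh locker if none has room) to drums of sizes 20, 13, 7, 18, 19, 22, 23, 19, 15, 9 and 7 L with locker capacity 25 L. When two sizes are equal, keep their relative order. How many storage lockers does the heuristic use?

Sorted descending: 23, 22, 20, 19, 19, 18, 15, 13, 9, 7, 7.
  23 → locker 1 (new)  [load 23/25]
  22 → locker 2 (new)  [load 22/25]
  20 → locker 3 (new)  [load 20/25]
  19 → locker 4 (new)  [load 19/25]
  19 → locker 5 (new)  [load 19/25]
  18 → locker 6 (new)  [load 18/25]
  15 → locker 7 (new)  [load 15/25]
  13 → locker 8 (new)  [load 13/25]
  9 → locker 7  [load 24/25]
  7 → locker 6  [load 25/25]
  7 → locker 8  [load 20/25]
8 storage lockers opened.

8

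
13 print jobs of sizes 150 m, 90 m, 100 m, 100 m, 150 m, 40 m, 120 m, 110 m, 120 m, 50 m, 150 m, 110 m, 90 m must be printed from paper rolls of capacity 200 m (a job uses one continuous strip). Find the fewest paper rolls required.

Total = 150 + 150 + 150 + 120 + 120 + 110 + 110 + 100 + 100 + 90 + 90 + 50 + 40 = 1380 m.
Lower bound: ⌈1380/200⌉ = 7 paper rolls.
A packing using 8 paper rolls:
  roll 1: 150 + 50 = 200
  roll 2: 150 + 40 = 190
  roll 3: 150 = 150
  roll 4: 120 = 120
  roll 5: 120 = 120
  roll 6: 110 + 90 = 200
  roll 7: 110 + 90 = 200
  roll 8: 100 + 100 = 200
No arrangement into 7 paper rolls stays within capacity, so 8 is optimal.

8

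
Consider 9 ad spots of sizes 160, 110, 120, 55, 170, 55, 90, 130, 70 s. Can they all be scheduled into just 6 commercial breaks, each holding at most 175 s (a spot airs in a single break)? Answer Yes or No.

Yes

A valid assignment using 6 commercial breaks:
  break 1: 170 = 170
  break 2: 160 = 160
  break 3: 130 = 130
  break 4: 120 + 55 = 175
  break 5: 110 + 55 = 165
  break 6: 90 + 70 = 160
Every load is within 175 s, so 6 commercial breaks suffice.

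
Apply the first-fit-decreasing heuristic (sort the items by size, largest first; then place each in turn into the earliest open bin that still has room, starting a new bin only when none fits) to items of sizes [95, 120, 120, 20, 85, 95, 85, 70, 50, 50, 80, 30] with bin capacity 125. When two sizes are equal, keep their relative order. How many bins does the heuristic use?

9

Sorted descending: 120, 120, 95, 95, 85, 85, 80, 70, 50, 50, 30, 20.
  120 → bin 1 (new)  [load 120/125]
  120 → bin 2 (new)  [load 120/125]
  95 → bin 3 (new)  [load 95/125]
  95 → bin 4 (new)  [load 95/125]
  85 → bin 5 (new)  [load 85/125]
  85 → bin 6 (new)  [load 85/125]
  80 → bin 7 (new)  [load 80/125]
  70 → bin 8 (new)  [load 70/125]
  50 → bin 8  [load 120/125]
  50 → bin 9 (new)  [load 50/125]
  30 → bin 3  [load 125/125]
  20 → bin 4  [load 115/125]
9 bins opened.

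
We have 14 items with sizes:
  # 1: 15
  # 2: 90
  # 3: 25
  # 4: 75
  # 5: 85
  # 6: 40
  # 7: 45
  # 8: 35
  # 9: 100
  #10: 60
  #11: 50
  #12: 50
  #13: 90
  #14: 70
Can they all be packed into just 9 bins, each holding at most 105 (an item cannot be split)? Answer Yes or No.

A valid assignment using 9 bins:
  bin 1: 100 = 100
  bin 2: 90 + 15 = 105
  bin 3: 90 = 90
  bin 4: 85 = 85
  bin 5: 75 + 25 = 100
  bin 6: 70 + 35 = 105
  bin 7: 60 + 45 = 105
  bin 8: 50 + 50 = 100
  bin 9: 40 = 40
Every load is within 105, so 9 bins suffice.

Yes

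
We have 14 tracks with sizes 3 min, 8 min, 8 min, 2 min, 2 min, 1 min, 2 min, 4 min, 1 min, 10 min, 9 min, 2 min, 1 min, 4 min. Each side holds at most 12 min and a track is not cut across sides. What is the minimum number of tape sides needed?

Total = 10 + 9 + 8 + 8 + 4 + 4 + 3 + 2 + 2 + 2 + 2 + 1 + 1 + 1 = 57 min.
Lower bound: ⌈57/12⌉ = 5 tape sides.
A packing using 5 tape sides:
  side 1: 10 + 2 = 12
  side 2: 9 + 3 = 12
  side 3: 8 + 4 = 12
  side 4: 8 + 4 = 12
  side 5: 2 + 2 + 2 + 1 + 1 + 1 = 9
This matches the lower bound, so 5 is optimal.

5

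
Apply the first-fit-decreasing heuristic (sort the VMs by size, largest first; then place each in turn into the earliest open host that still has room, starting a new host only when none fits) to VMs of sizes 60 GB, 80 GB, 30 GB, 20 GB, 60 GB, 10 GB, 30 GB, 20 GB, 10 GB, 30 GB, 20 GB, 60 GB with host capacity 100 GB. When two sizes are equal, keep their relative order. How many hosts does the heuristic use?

5

Sorted descending: 80, 60, 60, 60, 30, 30, 30, 20, 20, 20, 10, 10.
  80 → host 1 (new)  [load 80/100]
  60 → host 2 (new)  [load 60/100]
  60 → host 3 (new)  [load 60/100]
  60 → host 4 (new)  [load 60/100]
  30 → host 2  [load 90/100]
  30 → host 3  [load 90/100]
  30 → host 4  [load 90/100]
  20 → host 1  [load 100/100]
  20 → host 5 (new)  [load 20/100]
  20 → host 5  [load 40/100]
  10 → host 2  [load 100/100]
  10 → host 3  [load 100/100]
5 hosts opened.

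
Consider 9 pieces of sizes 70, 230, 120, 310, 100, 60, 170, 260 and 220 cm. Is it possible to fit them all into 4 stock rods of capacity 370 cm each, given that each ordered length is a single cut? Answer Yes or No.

No

Total = 1540 cm; ⌈1540/370⌉ = 5.
At least 5 stock rods are required, but only 4 are allowed.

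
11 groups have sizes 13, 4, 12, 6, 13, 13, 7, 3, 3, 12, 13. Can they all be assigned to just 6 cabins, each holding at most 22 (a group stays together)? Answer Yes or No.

Yes

A valid assignment using 6 cabins:
  cabin 1: 13 + 7 = 20
  cabin 2: 13 + 6 + 3 = 22
  cabin 3: 13 + 4 + 3 = 20
  cabin 4: 13 = 13
  cabin 5: 12 = 12
  cabin 6: 12 = 12
Every load is within 22, so 6 cabins suffice.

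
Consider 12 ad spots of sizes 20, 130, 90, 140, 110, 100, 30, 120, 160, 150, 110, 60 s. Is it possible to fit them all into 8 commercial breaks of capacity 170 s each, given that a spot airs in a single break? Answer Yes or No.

No

Total = 1220 s; ⌈1220/170⌉ = 8.
9 ad spots each exceed half the capacity and cannot share a break, forcing at least 9 commercial breaks.
At least 9 commercial breaks are required, but only 8 are allowed.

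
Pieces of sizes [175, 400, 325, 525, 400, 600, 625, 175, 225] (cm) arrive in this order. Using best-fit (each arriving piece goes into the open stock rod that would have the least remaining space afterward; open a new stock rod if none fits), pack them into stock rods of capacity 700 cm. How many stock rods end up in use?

6

  175 → stock rod 1 (new)  [load 175/700]
  400 → stock rod 1  [load 575/700]
  325 → stock rod 2 (new)  [load 325/700]
  525 → stock rod 3 (new)  [load 525/700]
  400 → stock rod 4 (new)  [load 400/700]
  600 → stock rod 5 (new)  [load 600/700]
  625 → stock rod 6 (new)  [load 625/700]
  175 → stock rod 3  [load 700/700]
  225 → stock rod 4  [load 625/700]
6 stock rods opened.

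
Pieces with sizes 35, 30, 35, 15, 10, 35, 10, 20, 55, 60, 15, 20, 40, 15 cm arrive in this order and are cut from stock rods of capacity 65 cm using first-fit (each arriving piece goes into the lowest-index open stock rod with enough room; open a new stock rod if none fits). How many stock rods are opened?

  35 → stock rod 1 (new)  [load 35/65]
  30 → stock rod 1  [load 65/65]
  35 → stock rod 2 (new)  [load 35/65]
  15 → stock rod 2  [load 50/65]
  10 → stock rod 2  [load 60/65]
  35 → stock rod 3 (new)  [load 35/65]
  10 → stock rod 3  [load 45/65]
  20 → stock rod 3  [load 65/65]
  55 → stock rod 4 (new)  [load 55/65]
  60 → stock rod 5 (new)  [load 60/65]
  15 → stock rod 6 (new)  [load 15/65]
  20 → stock rod 6  [load 35/65]
  40 → stock rod 7 (new)  [load 40/65]
  15 → stock rod 6  [load 50/65]
7 stock rods opened.

7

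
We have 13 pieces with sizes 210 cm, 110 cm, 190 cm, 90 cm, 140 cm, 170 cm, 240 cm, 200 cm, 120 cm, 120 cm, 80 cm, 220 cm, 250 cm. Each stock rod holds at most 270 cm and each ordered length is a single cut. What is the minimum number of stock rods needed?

Total = 250 + 240 + 220 + 210 + 200 + 190 + 170 + 140 + 120 + 120 + 110 + 90 + 80 = 2140 cm.
Lower bound: ⌈2140/270⌉ = 8 stock rods.
A packing using 9 stock rods:
  stock rod 1: 250 = 250
  stock rod 2: 240 = 240
  stock rod 3: 220 = 220
  stock rod 4: 210 = 210
  stock rod 5: 200 = 200
  stock rod 6: 190 + 80 = 270
  stock rod 7: 170 + 90 = 260
  stock rod 8: 140 + 120 = 260
  stock rod 9: 120 + 110 = 230
No arrangement into 8 stock rods stays within capacity, so 9 is optimal.

9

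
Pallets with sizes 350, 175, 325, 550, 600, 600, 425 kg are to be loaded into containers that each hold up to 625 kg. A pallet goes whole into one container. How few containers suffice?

6

Total = 600 + 600 + 550 + 425 + 350 + 325 + 175 = 3025 kg.
Lower bound: ⌈3025/625⌉ = 5 containers.
Also, 6 pallets each exceed 625/2 kg, and no two of those can share a container, so at least 6 containers are needed.
A packing using 6 containers:
  container 1: 600 = 600
  container 2: 600 = 600
  container 3: 550 = 550
  container 4: 425 + 175 = 600
  container 5: 350 = 350
  container 6: 325 = 325
This matches the lower bound, so 6 is optimal.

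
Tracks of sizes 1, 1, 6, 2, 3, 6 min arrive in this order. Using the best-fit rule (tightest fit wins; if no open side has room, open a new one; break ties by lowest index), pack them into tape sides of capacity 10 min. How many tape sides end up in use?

2

  1 → side 1 (new)  [load 1/10]
  1 → side 1  [load 2/10]
  6 → side 1  [load 8/10]
  2 → side 1  [load 10/10]
  3 → side 2 (new)  [load 3/10]
  6 → side 2  [load 9/10]
2 tape sides opened.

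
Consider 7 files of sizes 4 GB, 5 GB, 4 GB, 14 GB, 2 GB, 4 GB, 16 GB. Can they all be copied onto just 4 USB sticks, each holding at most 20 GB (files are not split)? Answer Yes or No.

A valid assignment using 3 USB sticks:
  USB stick 1: 16 + 4 = 20
  USB stick 2: 14 + 5 = 19
  USB stick 3: 4 + 4 + 2 = 10
That uses only 3 ≤ 4, so 4 USB sticks are enough.

Yes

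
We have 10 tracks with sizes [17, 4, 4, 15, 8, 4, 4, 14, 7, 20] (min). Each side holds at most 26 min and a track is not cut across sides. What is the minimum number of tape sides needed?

Total = 20 + 17 + 15 + 14 + 8 + 7 + 4 + 4 + 4 + 4 = 97 min.
Lower bound: ⌈97/26⌉ = 4 tape sides.
A packing using 4 tape sides:
  side 1: 20 + 4 = 24
  side 2: 17 + 8 = 25
  side 3: 15 + 7 + 4 = 26
  side 4: 14 + 4 + 4 = 22
This matches the lower bound, so 4 is optimal.

4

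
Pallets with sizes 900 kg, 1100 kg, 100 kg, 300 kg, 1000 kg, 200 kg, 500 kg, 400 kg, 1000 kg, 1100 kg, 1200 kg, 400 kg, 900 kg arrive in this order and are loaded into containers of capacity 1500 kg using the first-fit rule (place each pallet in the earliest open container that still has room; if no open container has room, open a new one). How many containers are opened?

  900 → container 1 (new)  [load 900/1500]
  1100 → container 2 (new)  [load 1100/1500]
  100 → container 1  [load 1000/1500]
  300 → container 1  [load 1300/1500]
  1000 → container 3 (new)  [load 1000/1500]
  200 → container 1  [load 1500/1500]
  500 → container 3  [load 1500/1500]
  400 → container 2  [load 1500/1500]
  1000 → container 4 (new)  [load 1000/1500]
  1100 → container 5 (new)  [load 1100/1500]
  1200 → container 6 (new)  [load 1200/1500]
  400 → container 4  [load 1400/1500]
  900 → container 7 (new)  [load 900/1500]
7 containers opened.

7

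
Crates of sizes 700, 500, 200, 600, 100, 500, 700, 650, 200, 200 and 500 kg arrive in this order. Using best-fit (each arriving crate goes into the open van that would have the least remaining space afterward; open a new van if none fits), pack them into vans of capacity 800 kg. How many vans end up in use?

7

  700 → van 1 (new)  [load 700/800]
  500 → van 2 (new)  [load 500/800]
  200 → van 2  [load 700/800]
  600 → van 3 (new)  [load 600/800]
  100 → van 1  [load 800/800]
  500 → van 4 (new)  [load 500/800]
  700 → van 5 (new)  [load 700/800]
  650 → van 6 (new)  [load 650/800]
  200 → van 3  [load 800/800]
  200 → van 4  [load 700/800]
  500 → van 7 (new)  [load 500/800]
7 vans opened.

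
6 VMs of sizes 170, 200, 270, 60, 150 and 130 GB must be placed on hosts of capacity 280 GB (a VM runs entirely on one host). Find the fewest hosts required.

Total = 270 + 200 + 170 + 150 + 130 + 60 = 980 GB.
Lower bound: ⌈980/280⌉ = 4 hosts.
A packing using 4 hosts:
  host 1: 270 = 270
  host 2: 200 + 60 = 260
  host 3: 170 = 170
  host 4: 150 + 130 = 280
This matches the lower bound, so 4 is optimal.

4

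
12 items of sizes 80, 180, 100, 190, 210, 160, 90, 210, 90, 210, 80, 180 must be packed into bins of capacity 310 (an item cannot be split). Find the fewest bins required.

7

Total = 210 + 210 + 210 + 190 + 180 + 180 + 160 + 100 + 90 + 90 + 80 + 80 = 1780.
Lower bound: ⌈1780/310⌉ = 6 bins.
Also, 7 items each exceed 155, and no two of those can share a bin, so at least 7 bins are needed.
A packing using 7 bins:
  bin 1: 210 + 100 = 310
  bin 2: 210 + 90 = 300
  bin 3: 210 + 90 = 300
  bin 4: 190 + 80 = 270
  bin 5: 180 + 80 = 260
  bin 6: 180 = 180
  bin 7: 160 = 160
This matches the lower bound, so 7 is optimal.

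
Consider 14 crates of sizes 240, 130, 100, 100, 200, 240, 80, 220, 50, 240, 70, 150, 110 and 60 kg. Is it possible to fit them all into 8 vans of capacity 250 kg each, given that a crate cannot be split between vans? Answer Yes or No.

No

Total = 1990 kg; ⌈1990/250⌉ = 8.
The bound of 8 does not rule out 8, but exhaustive search shows no assignment into 8 vans of capacity 250 kg exists — the minimum is 9.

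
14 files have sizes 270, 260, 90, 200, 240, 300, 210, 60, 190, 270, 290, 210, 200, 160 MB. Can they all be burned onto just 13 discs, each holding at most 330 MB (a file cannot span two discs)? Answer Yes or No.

Yes

A valid assignment using 12 discs:
  disc 1: 300 = 300
  disc 2: 290 = 290
  disc 3: 270 + 60 = 330
  disc 4: 270 = 270
  disc 5: 260 = 260
  disc 6: 240 + 90 = 330
  disc 7: 210 = 210
  disc 8: 210 = 210
  disc 9: 200 = 200
  disc 10: 200 = 200
  disc 11: 190 = 190
  disc 12: 160 = 160
That uses only 12 ≤ 13, so 13 discs are enough.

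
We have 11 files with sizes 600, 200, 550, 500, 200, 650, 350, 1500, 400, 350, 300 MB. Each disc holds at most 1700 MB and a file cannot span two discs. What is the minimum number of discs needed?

4

Total = 1500 + 650 + 600 + 550 + 500 + 400 + 350 + 350 + 300 + 200 + 200 = 5600 MB.
Lower bound: ⌈5600/1700⌉ = 4 discs.
A packing using 4 discs:
  disc 1: 1500 + 200 = 1700
  disc 2: 650 + 600 + 400 = 1650
  disc 3: 550 + 500 + 350 + 300 = 1700
  disc 4: 350 + 200 = 550
This matches the lower bound, so 4 is optimal.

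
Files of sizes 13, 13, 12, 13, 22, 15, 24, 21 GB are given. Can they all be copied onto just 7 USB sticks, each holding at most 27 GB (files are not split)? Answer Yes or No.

A valid assignment using 6 USB sticks:
  USB stick 1: 24 = 24
  USB stick 2: 22 = 22
  USB stick 3: 21 = 21
  USB stick 4: 15 + 12 = 27
  USB stick 5: 13 + 13 = 26
  USB stick 6: 13 = 13
That uses only 6 ≤ 7, so 7 USB sticks are enough.

Yes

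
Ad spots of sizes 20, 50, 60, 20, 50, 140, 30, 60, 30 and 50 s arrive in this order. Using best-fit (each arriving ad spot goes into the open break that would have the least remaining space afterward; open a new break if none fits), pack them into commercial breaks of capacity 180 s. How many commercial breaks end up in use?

3

  20 → break 1 (new)  [load 20/180]
  50 → break 1  [load 70/180]
  60 → break 1  [load 130/180]
  20 → break 1  [load 150/180]
  50 → break 2 (new)  [load 50/180]
  140 → break 3 (new)  [load 140/180]
  30 → break 1  [load 180/180]
  60 → break 2  [load 110/180]
  30 → break 3  [load 170/180]
  50 → break 2  [load 160/180]
3 commercial breaks opened.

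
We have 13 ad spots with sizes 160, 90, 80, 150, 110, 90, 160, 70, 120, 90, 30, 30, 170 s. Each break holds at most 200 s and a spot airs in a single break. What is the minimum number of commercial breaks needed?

8

Total = 170 + 160 + 160 + 150 + 120 + 110 + 90 + 90 + 90 + 80 + 70 + 30 + 30 = 1350 s.
Lower bound: ⌈1350/200⌉ = 7 commercial breaks.
A packing using 8 commercial breaks:
  break 1: 170 + 30 = 200
  break 2: 160 + 30 = 190
  break 3: 160 = 160
  break 4: 150 = 150
  break 5: 120 + 80 = 200
  break 6: 110 + 90 = 200
  break 7: 90 + 90 = 180
  break 8: 70 = 70
No arrangement into 7 commercial breaks stays within capacity, so 8 is optimal.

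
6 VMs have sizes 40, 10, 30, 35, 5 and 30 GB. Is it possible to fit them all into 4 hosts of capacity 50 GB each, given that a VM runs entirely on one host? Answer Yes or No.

Yes

A valid assignment using 4 hosts:
  host 1: 40 + 10 = 50
  host 2: 35 + 5 = 40
  host 3: 30 = 30
  host 4: 30 = 30
Every load is within 50 GB, so 4 hosts suffice.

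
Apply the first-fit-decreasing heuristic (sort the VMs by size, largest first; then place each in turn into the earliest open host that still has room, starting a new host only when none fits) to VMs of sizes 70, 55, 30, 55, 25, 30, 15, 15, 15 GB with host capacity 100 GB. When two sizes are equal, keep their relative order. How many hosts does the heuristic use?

Sorted descending: 70, 55, 55, 30, 30, 25, 15, 15, 15.
  70 → host 1 (new)  [load 70/100]
  55 → host 2 (new)  [load 55/100]
  55 → host 3 (new)  [load 55/100]
  30 → host 1  [load 100/100]
  30 → host 2  [load 85/100]
  25 → host 3  [load 80/100]
  15 → host 2  [load 100/100]
  15 → host 3  [load 95/100]
  15 → host 4 (new)  [load 15/100]
4 hosts opened.

4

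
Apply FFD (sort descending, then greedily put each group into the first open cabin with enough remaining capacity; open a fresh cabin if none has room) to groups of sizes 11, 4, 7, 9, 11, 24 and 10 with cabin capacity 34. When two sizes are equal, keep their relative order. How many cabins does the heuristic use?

3

Sorted descending: 24, 11, 11, 10, 9, 7, 4.
  24 → cabin 1 (new)  [load 24/34]
  11 → cabin 2 (new)  [load 11/34]
  11 → cabin 2  [load 22/34]
  10 → cabin 1  [load 34/34]
  9 → cabin 2  [load 31/34]
  7 → cabin 3 (new)  [load 7/34]
  4 → cabin 3  [load 11/34]
3 cabins opened.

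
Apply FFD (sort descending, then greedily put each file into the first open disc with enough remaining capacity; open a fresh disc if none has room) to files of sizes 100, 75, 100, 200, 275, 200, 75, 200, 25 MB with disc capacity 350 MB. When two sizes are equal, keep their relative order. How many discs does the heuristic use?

Sorted descending: 275, 200, 200, 200, 100, 100, 75, 75, 25.
  275 → disc 1 (new)  [load 275/350]
  200 → disc 2 (new)  [load 200/350]
  200 → disc 3 (new)  [load 200/350]
  200 → disc 4 (new)  [load 200/350]
  100 → disc 2  [load 300/350]
  100 → disc 3  [load 300/350]
  75 → disc 1  [load 350/350]
  75 → disc 4  [load 275/350]
  25 → disc 2  [load 325/350]
4 discs opened.

4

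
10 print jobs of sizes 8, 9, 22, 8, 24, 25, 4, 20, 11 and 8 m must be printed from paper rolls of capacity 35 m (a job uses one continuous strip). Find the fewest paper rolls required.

5

Total = 25 + 24 + 22 + 20 + 11 + 9 + 8 + 8 + 8 + 4 = 139 m.
Lower bound: ⌈139/35⌉ = 4 paper rolls.
A packing using 5 paper rolls:
  roll 1: 25 + 9 = 34
  roll 2: 24 + 11 = 35
  roll 3: 22 + 8 + 4 = 34
  roll 4: 20 + 8 = 28
  roll 5: 8 = 8
No arrangement into 4 paper rolls stays within capacity, so 5 is optimal.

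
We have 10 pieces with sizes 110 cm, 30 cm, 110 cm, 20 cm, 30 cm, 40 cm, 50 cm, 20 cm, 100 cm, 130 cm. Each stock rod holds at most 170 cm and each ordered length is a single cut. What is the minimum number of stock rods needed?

Total = 130 + 110 + 110 + 100 + 50 + 40 + 30 + 30 + 20 + 20 = 640 cm.
Lower bound: ⌈640/170⌉ = 4 stock rods.
A packing using 4 stock rods:
  stock rod 1: 130 + 40 = 170
  stock rod 2: 110 + 50 = 160
  stock rod 3: 110 + 30 + 30 = 170
  stock rod 4: 100 + 20 + 20 = 140
This matches the lower bound, so 4 is optimal.

4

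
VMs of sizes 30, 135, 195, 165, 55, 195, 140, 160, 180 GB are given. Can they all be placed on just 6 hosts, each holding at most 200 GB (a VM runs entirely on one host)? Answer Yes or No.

No

Total = 1255 GB; ⌈1255/200⌉ = 7.
At least 7 hosts are required, but only 6 are allowed.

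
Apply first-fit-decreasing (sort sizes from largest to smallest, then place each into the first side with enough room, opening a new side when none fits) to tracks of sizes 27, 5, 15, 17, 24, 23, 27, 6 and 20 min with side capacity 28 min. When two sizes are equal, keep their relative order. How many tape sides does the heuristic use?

7

Sorted descending: 27, 27, 24, 23, 20, 17, 15, 6, 5.
  27 → side 1 (new)  [load 27/28]
  27 → side 2 (new)  [load 27/28]
  24 → side 3 (new)  [load 24/28]
  23 → side 4 (new)  [load 23/28]
  20 → side 5 (new)  [load 20/28]
  17 → side 6 (new)  [load 17/28]
  15 → side 7 (new)  [load 15/28]
  6 → side 5  [load 26/28]
  5 → side 4  [load 28/28]
7 tape sides opened.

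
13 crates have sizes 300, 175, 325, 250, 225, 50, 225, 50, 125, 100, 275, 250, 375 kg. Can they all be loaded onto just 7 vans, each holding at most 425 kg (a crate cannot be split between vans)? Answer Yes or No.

No

Total = 2725 kg; ⌈2725/425⌉ = 7.
8 crates each exceed half the capacity and cannot share a van, forcing at least 8 vans.
At least 8 vans are required, but only 7 are allowed.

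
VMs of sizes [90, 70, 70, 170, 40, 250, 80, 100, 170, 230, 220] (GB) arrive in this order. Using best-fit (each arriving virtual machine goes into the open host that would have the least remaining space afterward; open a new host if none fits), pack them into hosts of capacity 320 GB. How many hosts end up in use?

6

  90 → host 1 (new)  [load 90/320]
  70 → host 1  [load 160/320]
  70 → host 1  [load 230/320]
  170 → host 2 (new)  [load 170/320]
  40 → host 1  [load 270/320]
  250 → host 3 (new)  [load 250/320]
  80 → host 2  [load 250/320]
  100 → host 4 (new)  [load 100/320]
  170 → host 4  [load 270/320]
  230 → host 5 (new)  [load 230/320]
  220 → host 6 (new)  [load 220/320]
6 hosts opened.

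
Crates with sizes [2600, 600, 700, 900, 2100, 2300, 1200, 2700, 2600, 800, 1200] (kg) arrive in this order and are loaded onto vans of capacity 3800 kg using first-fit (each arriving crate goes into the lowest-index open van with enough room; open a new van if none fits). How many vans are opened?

  2600 → van 1 (new)  [load 2600/3800]
  600 → van 1  [load 3200/3800]
  700 → van 2 (new)  [load 700/3800]
  900 → van 2  [load 1600/3800]
  2100 → van 2  [load 3700/3800]
  2300 → van 3 (new)  [load 2300/3800]
  1200 → van 3  [load 3500/3800]
  2700 → van 4 (new)  [load 2700/3800]
  2600 → van 5 (new)  [load 2600/3800]
  800 → van 4  [load 3500/3800]
  1200 → van 5  [load 3800/3800]
5 vans opened.

5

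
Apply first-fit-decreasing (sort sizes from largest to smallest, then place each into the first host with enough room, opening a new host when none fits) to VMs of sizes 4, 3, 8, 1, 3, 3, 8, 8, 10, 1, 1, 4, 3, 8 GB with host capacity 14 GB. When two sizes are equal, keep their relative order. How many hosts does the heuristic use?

Sorted descending: 10, 8, 8, 8, 8, 4, 4, 3, 3, 3, 3, 1, 1, 1.
  10 → host 1 (new)  [load 10/14]
  8 → host 2 (new)  [load 8/14]
  8 → host 3 (new)  [load 8/14]
  8 → host 4 (new)  [load 8/14]
  8 → host 5 (new)  [load 8/14]
  4 → host 1  [load 14/14]
  4 → host 2  [load 12/14]
  3 → host 3  [load 11/14]
  3 → host 3  [load 14/14]
  3 → host 4  [load 11/14]
  3 → host 4  [load 14/14]
  1 → host 2  [load 13/14]
  1 → host 2  [load 14/14]
  1 → host 5  [load 9/14]
5 hosts opened.

5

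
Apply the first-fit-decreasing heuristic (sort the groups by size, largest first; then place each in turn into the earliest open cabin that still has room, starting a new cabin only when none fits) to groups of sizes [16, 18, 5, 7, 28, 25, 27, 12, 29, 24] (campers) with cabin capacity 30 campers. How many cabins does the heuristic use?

7

Sorted descending: 29, 28, 27, 25, 24, 18, 16, 12, 7, 5.
  29 → cabin 1 (new)  [load 29/30]
  28 → cabin 2 (new)  [load 28/30]
  27 → cabin 3 (new)  [load 27/30]
  25 → cabin 4 (new)  [load 25/30]
  24 → cabin 5 (new)  [load 24/30]
  18 → cabin 6 (new)  [load 18/30]
  16 → cabin 7 (new)  [load 16/30]
  12 → cabin 6  [load 30/30]
  7 → cabin 7  [load 23/30]
  5 → cabin 4  [load 30/30]
7 cabins opened.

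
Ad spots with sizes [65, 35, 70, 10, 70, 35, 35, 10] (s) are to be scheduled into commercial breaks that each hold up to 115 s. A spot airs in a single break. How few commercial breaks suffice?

3

Total = 70 + 70 + 65 + 35 + 35 + 35 + 10 + 10 = 330 s.
Lower bound: ⌈330/115⌉ = 3 commercial breaks.
A packing using 3 commercial breaks:
  break 1: 70 + 35 + 10 = 115
  break 2: 70 + 35 + 10 = 115
  break 3: 65 + 35 = 100
This matches the lower bound, so 3 is optimal.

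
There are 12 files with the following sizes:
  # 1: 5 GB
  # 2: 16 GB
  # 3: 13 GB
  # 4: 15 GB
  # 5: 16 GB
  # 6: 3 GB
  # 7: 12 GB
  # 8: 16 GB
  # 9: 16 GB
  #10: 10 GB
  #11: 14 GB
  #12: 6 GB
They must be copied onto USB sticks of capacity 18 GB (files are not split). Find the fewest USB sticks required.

Total = 16 + 16 + 16 + 16 + 15 + 14 + 13 + 12 + 10 + 6 + 5 + 3 = 142 GB.
Lower bound: ⌈142/18⌉ = 8 USB sticks.
Also, 9 files each exceed 9 GB, and no two of those can share a USB stick, so at least 9 USB sticks are needed.
A packing using 9 USB sticks:
  USB stick 1: 16 = 16
  USB stick 2: 16 = 16
  USB stick 3: 16 = 16
  USB stick 4: 16 = 16
  USB stick 5: 15 + 3 = 18
  USB stick 6: 14 = 14
  USB stick 7: 13 + 5 = 18
  USB stick 8: 12 + 6 = 18
  USB stick 9: 10 = 10
This matches the lower bound, so 9 is optimal.

9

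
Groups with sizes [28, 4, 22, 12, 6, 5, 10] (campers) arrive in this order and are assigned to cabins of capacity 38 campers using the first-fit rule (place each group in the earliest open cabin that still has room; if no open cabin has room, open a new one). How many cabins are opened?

  28 → cabin 1 (new)  [load 28/38]
  4 → cabin 1  [load 32/38]
  22 → cabin 2 (new)  [load 22/38]
  12 → cabin 2  [load 34/38]
  6 → cabin 1  [load 38/38]
  5 → cabin 3 (new)  [load 5/38]
  10 → cabin 3  [load 15/38]
3 cabins opened.

3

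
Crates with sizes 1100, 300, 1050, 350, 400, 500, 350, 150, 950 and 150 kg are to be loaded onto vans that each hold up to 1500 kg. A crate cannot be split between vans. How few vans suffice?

4

Total = 1100 + 1050 + 950 + 500 + 400 + 350 + 350 + 300 + 150 + 150 = 5300 kg.
Lower bound: ⌈5300/1500⌉ = 4 vans.
A packing using 4 vans:
  van 1: 1100 + 400 = 1500
  van 2: 1050 + 350 = 1400
  van 3: 950 + 500 = 1450
  van 4: 350 + 300 + 150 + 150 = 950
This matches the lower bound, so 4 is optimal.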